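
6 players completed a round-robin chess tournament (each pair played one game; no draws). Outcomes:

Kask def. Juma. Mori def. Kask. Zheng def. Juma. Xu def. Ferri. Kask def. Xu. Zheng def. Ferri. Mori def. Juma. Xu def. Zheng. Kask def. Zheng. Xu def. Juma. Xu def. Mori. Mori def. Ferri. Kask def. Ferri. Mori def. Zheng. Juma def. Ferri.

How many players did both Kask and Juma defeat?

1

Kask beat: Zheng, Ferri, Juma, Xu.
Juma beat: Ferri.
Both beat: Ferri — 1.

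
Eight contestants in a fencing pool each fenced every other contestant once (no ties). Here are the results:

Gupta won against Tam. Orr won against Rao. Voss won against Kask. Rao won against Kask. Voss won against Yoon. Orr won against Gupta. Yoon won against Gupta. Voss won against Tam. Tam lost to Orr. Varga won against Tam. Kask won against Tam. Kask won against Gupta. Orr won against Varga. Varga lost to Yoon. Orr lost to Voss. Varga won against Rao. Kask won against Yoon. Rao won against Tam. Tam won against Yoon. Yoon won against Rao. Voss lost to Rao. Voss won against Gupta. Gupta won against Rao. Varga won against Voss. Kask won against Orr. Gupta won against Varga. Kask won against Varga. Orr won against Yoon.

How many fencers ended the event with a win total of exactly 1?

Win totals: Yoon 3, Rao 3, Varga 3, Kask 5, Voss 5, Orr 5, Gupta 3, Tam 1.
Exactly 1: Tam — 1 fencer.

1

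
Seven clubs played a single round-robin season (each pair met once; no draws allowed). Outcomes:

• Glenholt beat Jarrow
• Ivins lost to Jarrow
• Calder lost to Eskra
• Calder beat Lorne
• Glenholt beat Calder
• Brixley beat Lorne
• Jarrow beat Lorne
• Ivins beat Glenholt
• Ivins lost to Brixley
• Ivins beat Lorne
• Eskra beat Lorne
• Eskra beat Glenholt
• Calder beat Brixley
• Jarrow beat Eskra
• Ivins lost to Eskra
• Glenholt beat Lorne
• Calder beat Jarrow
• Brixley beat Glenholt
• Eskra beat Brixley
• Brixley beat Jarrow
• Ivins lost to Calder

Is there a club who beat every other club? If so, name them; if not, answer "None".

None

Highest win total is Eskra with 5 (out of 6 possible).
Eskra lost to Jarrow, so no club went undefeated.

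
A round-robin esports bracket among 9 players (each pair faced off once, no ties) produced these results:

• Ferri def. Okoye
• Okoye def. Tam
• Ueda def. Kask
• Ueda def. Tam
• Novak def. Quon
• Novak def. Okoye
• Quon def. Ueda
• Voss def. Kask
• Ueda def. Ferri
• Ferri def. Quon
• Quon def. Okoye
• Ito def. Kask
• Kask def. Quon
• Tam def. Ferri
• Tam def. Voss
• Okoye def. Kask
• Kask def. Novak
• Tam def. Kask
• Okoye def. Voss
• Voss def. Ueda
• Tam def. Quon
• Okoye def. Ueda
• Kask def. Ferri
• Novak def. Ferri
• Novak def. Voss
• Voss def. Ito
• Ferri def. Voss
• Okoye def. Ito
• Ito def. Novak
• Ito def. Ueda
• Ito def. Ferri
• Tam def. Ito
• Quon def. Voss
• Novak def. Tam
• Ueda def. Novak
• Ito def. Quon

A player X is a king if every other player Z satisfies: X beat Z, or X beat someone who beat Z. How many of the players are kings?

6

Okoye reaches everyone (king).
Ito reaches everyone (king).
Novak reaches everyone (king).
Voss cannot reach Okoye in two steps.
Ueda reaches everyone (king).
Ferri cannot reach Novak in two steps.
Kask cannot reach Ito in two steps.
Quon reaches everyone (king).
Tam reaches everyone (king).
Kings: Okoye, Ito, Novak, Ueda, Quon, Tam — 6.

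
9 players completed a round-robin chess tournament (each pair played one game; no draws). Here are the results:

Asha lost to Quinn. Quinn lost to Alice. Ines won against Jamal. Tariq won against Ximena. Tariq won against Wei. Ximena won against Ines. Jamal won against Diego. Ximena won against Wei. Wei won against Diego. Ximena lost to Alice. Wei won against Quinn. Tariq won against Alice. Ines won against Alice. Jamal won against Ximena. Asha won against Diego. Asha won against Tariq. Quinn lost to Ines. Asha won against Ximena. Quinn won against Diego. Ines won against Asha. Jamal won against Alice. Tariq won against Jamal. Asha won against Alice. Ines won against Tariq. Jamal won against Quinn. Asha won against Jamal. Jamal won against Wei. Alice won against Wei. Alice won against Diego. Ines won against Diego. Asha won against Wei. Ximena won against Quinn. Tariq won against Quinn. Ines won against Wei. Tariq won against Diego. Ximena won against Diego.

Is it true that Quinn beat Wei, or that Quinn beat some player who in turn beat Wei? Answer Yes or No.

Quinn did not beat Wei directly.
Quinn beat Diego, Asha. Of those, Asha beat Wei.

Yes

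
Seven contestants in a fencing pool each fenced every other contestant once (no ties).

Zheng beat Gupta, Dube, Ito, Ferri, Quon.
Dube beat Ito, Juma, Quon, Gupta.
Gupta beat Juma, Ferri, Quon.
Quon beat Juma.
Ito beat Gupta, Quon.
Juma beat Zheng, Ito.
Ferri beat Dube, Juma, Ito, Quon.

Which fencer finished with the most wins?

Win totals: Zheng 5, Ito 2, Quon 1, Ferri 4, Dube 4, Juma 2, Gupta 3.
Zheng leads with 5 wins (next highest: 4).

Zheng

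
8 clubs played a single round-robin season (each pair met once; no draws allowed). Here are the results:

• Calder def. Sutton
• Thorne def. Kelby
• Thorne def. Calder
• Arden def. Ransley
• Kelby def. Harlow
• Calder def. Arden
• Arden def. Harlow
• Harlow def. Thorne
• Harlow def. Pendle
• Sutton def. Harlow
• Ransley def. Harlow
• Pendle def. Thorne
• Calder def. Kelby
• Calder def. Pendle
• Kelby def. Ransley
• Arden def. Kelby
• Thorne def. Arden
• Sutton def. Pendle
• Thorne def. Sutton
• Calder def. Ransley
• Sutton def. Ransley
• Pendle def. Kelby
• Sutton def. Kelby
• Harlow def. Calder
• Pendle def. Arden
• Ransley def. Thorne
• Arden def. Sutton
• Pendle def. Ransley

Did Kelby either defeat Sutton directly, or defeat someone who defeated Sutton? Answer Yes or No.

No

Kelby did not beat Sutton directly.
Kelby beat Harlow, Ransley, but each of them lost to Sutton. No two-step path.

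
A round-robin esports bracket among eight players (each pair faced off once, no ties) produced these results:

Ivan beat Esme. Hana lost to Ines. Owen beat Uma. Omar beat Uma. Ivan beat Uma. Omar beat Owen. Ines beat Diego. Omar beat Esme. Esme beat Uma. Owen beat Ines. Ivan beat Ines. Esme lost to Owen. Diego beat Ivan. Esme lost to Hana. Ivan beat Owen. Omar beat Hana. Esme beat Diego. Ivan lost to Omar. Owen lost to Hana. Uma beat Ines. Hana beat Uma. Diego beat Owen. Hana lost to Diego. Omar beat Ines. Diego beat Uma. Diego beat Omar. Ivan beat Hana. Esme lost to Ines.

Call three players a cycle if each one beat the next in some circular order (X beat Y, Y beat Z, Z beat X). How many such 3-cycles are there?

11

Win totals: Esme 2, Ines 3, Omar 6, Uma 1, Ivan 5, Hana 3, Diego 5, Owen 3.
A player with w wins dominates both others in C(w,2) triples; summing gives 1 + 3 + 15 + 0 + 10 + 3 + 10 + 3 = 45 transitive triples.
Total triples C(8,3) = 56, so cyclic triples = 56 − 45 = 11.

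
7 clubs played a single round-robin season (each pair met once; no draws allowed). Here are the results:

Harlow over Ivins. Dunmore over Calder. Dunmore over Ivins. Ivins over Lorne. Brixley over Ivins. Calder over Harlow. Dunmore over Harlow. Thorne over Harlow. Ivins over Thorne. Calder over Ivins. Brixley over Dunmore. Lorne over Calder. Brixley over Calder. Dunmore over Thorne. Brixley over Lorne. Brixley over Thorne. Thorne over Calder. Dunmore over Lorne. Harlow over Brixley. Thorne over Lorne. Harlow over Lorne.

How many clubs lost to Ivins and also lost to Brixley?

2

Ivins beat: Lorne, Thorne.
Brixley beat: Lorne, Calder, Dunmore, Ivins, Thorne.
Both beat: Lorne, Thorne — 2.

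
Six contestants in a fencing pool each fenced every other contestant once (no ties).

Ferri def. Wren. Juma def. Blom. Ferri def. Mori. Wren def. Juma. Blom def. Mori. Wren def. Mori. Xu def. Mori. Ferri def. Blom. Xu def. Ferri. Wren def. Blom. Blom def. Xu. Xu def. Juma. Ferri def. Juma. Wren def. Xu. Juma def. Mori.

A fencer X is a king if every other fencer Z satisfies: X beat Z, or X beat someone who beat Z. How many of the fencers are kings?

Mori cannot reach Blom, Ferri, Xu, Wren, Juma in two steps.
Blom cannot reach Wren in two steps.
Ferri reaches everyone (king).
Xu reaches everyone (king).
Wren reaches everyone (king).
Juma cannot reach Ferri, Wren in two steps.
Kings: Ferri, Xu, Wren — 3.

3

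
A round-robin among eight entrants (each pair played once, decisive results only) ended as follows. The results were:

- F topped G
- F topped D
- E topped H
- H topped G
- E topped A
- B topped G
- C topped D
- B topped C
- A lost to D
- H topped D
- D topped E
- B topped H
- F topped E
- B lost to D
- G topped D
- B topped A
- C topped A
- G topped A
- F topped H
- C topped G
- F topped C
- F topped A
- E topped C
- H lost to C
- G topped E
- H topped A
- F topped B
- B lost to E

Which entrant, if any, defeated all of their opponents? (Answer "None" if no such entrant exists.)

F has 7 wins out of 7 opponents — a perfect record.

F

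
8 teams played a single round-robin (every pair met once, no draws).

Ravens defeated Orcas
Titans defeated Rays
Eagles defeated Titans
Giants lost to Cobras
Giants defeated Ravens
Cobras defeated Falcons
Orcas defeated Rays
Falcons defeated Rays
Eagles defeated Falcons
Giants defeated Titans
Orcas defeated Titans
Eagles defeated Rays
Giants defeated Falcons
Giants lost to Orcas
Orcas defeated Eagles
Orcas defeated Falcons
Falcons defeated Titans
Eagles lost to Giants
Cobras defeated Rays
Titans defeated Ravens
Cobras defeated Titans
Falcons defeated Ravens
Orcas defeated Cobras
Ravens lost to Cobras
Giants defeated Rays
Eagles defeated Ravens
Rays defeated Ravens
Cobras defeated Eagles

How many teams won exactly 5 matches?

Win totals: Ravens 1, Orcas 6, Cobras 6, Giants 5, Titans 2, Falcons 3, Rays 1, Eagles 4.
Exactly 5: Giants — 1 team.

1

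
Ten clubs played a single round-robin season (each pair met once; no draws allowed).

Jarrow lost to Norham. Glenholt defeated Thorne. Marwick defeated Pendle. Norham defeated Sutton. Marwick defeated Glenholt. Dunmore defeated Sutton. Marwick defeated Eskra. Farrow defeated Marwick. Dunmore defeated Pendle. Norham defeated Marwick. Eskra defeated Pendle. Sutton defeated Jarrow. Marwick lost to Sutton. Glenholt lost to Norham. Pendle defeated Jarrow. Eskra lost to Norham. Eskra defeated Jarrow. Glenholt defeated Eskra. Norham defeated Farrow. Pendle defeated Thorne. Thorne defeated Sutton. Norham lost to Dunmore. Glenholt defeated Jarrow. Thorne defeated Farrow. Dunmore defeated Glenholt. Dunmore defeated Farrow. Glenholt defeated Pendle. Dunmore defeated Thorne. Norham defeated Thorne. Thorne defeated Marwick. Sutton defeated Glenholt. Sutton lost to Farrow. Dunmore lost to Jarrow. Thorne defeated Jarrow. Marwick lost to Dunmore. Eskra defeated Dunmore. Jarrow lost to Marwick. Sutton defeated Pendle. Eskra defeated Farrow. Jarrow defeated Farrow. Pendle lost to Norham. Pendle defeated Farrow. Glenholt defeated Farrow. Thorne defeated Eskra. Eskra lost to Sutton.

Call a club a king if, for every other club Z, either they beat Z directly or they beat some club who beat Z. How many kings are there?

3

Dunmore reaches everyone (king).
Farrow cannot reach Dunmore, Norham, Thorne in two steps.
Marwick cannot reach Norham, Sutton in two steps.
Norham reaches everyone (king).
Thorne cannot reach Norham in two steps.
Glenholt cannot reach Norham in two steps.
Sutton cannot reach Norham in two steps.
Jarrow cannot reach Eskra in two steps.
Pendle cannot reach Norham, Glenholt in two steps.
Eskra reaches everyone (king).
Kings: Dunmore, Norham, Eskra — 3.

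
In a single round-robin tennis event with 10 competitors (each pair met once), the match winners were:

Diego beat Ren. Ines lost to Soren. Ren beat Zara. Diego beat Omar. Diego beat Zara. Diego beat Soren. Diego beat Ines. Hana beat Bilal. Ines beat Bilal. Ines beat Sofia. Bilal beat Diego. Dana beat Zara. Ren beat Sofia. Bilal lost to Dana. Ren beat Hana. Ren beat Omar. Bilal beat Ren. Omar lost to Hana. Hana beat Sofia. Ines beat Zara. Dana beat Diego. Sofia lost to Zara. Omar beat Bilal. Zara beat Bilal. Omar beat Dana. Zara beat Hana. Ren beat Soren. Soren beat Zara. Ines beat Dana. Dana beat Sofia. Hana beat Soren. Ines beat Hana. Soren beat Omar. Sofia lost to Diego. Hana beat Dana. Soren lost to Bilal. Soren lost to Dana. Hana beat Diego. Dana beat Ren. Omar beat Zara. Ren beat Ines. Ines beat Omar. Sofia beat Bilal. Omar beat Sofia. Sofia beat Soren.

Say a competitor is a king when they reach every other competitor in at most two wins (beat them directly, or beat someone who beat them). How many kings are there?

Ines reaches everyone (king).
Zara cannot reach Ines in two steps.
Omar cannot reach Ines in two steps.
Bilal cannot reach Dana in two steps.
Sofia cannot reach Hana, Dana in two steps.
Diego reaches everyone (king).
Hana reaches everyone (king).
Ren reaches everyone (king).
Dana reaches everyone (king).
Soren cannot reach Diego, Ren in two steps.
Kings: Ines, Diego, Hana, Ren, Dana — 5.

5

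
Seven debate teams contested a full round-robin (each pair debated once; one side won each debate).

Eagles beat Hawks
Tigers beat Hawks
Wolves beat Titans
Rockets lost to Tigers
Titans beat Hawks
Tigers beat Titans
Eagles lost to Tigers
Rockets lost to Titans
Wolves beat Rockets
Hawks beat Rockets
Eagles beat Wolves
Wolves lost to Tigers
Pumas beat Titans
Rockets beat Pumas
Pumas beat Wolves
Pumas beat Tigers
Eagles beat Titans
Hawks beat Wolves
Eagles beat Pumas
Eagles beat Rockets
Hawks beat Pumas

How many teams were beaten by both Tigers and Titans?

2

Tigers beat: Eagles, Wolves, Rockets, Hawks, Titans.
Titans beat: Rockets, Hawks.
Both beat: Rockets, Hawks — 2.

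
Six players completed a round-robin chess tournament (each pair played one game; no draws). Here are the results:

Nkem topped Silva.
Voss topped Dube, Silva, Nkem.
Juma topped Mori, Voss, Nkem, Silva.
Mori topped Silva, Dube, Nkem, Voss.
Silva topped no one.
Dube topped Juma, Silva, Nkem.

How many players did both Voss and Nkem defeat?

1

Voss beat: Nkem, Dube, Silva.
Nkem beat: Silva.
Both beat: Silva — 1.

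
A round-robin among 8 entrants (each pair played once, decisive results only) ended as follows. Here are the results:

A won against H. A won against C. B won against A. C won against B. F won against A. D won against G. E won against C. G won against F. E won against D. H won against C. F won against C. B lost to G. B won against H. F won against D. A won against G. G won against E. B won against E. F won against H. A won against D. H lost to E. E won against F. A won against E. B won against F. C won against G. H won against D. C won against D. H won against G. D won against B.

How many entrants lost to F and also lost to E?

3

F beat: A, C, D, H.
E beat: C, D, F, H.
Both beat: C, D, H — 3.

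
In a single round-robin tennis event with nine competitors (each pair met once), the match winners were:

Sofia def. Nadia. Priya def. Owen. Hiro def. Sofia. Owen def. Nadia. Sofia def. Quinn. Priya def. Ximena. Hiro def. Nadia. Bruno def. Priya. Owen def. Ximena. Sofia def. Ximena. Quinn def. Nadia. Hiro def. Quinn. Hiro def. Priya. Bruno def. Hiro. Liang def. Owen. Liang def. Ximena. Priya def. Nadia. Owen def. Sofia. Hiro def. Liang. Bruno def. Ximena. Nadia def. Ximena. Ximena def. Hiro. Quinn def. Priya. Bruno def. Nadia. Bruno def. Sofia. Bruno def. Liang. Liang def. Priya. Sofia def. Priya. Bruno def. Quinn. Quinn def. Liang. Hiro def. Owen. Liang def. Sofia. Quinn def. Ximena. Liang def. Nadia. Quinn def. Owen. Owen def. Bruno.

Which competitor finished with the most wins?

Bruno

Win totals: Nadia 1, Hiro 6, Bruno 7, Sofia 4, Quinn 5, Owen 4, Priya 3, Ximena 1, Liang 5.
Bruno leads with 7 wins (next highest: 6).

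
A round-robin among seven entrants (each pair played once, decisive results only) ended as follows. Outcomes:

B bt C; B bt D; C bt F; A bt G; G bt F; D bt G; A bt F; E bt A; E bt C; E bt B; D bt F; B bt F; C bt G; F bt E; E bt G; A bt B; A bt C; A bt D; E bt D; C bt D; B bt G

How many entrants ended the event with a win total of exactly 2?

1

Win totals: A 5, B 4, C 3, D 2, E 5, F 1, G 1.
Exactly 2: D — 1 entrant.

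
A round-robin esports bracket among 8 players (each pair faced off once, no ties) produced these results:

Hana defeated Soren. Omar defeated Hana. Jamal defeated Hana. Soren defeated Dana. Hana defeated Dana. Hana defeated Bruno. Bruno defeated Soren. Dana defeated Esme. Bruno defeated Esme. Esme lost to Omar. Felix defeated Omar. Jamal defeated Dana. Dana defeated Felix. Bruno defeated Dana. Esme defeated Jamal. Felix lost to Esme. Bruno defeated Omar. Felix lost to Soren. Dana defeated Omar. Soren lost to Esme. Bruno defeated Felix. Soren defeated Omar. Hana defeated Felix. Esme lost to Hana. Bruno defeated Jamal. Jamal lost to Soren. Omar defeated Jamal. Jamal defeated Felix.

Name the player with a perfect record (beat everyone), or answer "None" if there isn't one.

None

Highest win total is Bruno with 6 (out of 7 possible).
Bruno lost to Hana, so no player went undefeated.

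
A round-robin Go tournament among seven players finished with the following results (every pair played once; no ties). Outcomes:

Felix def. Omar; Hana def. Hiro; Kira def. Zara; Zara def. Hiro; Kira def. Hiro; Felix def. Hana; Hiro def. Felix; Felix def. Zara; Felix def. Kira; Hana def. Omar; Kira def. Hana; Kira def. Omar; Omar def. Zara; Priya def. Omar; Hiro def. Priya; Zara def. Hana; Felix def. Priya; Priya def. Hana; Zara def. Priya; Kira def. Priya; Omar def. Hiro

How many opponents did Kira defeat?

5

Kira's results: beat Hiro, Priya, Omar, Zara, Hana; lost to Felix.
That is 5 wins.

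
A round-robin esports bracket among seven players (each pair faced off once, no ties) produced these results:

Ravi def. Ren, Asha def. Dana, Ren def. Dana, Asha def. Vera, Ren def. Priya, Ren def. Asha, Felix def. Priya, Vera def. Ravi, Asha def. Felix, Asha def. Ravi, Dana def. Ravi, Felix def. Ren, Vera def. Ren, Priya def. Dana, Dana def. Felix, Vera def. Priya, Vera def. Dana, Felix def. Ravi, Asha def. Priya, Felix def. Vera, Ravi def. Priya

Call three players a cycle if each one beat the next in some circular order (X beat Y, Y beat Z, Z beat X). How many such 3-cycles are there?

8

Win totals: Ren 3, Ravi 2, Priya 1, Felix 4, Dana 2, Asha 5, Vera 4.
A player with w wins dominates both others in C(w,2) triples; summing gives 3 + 1 + 0 + 6 + 1 + 10 + 6 = 27 transitive triples.
Total triples C(7,3) = 35, so cyclic triples = 35 − 27 = 8.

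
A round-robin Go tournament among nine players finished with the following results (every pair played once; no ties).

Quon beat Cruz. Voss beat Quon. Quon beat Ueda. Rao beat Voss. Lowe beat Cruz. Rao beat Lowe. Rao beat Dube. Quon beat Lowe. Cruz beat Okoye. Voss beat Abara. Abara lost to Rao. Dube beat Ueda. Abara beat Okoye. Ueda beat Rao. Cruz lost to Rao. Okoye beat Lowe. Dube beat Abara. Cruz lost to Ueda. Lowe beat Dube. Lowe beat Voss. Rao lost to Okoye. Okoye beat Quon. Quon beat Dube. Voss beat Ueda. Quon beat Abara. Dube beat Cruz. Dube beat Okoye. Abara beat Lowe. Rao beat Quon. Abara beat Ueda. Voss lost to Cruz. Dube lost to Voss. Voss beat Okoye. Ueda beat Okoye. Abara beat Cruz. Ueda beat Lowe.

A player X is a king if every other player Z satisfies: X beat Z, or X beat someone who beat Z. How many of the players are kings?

Ueda reaches everyone (king).
Voss reaches everyone (king).
Quon reaches everyone (king).
Dube reaches everyone (king).
Rao reaches everyone (king).
Abara reaches everyone (king).
Cruz reaches everyone (king).
Lowe cannot reach Rao in two steps.
Okoye reaches everyone (king).
Kings: Ueda, Voss, Quon, Dube, Rao, Abara, Cruz, Okoye — 8.

8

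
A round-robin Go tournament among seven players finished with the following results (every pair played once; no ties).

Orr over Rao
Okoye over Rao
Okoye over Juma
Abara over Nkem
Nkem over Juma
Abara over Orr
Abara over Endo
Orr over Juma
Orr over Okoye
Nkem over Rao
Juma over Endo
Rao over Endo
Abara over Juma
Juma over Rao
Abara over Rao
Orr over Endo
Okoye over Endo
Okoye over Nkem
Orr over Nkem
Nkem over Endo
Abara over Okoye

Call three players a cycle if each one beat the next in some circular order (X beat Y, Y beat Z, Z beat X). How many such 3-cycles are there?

Win totals: Abara 6, Endo 0, Okoye 4, Orr 5, Rao 1, Nkem 3, Juma 2.
A player with w wins dominates both others in C(w,2) triples; summing gives 15 + 0 + 6 + 10 + 0 + 3 + 1 = 35 transitive triples.
Total triples C(7,3) = 35, so cyclic triples = 35 − 35 = 0.

0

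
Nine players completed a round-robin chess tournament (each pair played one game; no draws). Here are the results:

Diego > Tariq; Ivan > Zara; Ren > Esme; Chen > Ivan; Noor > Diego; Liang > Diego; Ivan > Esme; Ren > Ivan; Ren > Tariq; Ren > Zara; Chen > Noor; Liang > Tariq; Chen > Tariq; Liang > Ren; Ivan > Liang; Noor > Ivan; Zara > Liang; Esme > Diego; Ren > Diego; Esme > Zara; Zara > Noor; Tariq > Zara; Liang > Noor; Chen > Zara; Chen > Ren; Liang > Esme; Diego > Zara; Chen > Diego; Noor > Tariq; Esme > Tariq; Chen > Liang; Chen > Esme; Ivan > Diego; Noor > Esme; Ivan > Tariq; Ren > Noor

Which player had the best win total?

Win totals: Esme 3, Zara 2, Noor 4, Ivan 5, Liang 5, Tariq 1, Chen 8, Ren 6, Diego 2.
Chen leads with 8 wins (next highest: 6).

Chen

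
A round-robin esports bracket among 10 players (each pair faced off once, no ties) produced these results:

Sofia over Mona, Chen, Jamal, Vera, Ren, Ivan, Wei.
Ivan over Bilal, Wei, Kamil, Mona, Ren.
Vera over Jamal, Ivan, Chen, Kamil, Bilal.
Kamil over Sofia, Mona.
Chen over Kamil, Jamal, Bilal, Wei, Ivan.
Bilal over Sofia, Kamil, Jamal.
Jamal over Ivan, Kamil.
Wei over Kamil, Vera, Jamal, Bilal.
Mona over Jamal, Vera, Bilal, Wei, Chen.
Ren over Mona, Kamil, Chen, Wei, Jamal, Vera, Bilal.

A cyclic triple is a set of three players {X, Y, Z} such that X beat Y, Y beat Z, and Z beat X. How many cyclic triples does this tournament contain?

Win totals: Wei 4, Mona 5, Chen 5, Vera 5, Ren 7, Sofia 7, Jamal 2, Ivan 5, Bilal 3, Kamil 2.
A player with w wins dominates both others in C(w,2) triples; summing gives 6 + 10 + 10 + 10 + 21 + 21 + 1 + 10 + 3 + 1 = 93 transitive triples.
Total triples C(10,3) = 120, so cyclic triples = 120 − 93 = 27.

27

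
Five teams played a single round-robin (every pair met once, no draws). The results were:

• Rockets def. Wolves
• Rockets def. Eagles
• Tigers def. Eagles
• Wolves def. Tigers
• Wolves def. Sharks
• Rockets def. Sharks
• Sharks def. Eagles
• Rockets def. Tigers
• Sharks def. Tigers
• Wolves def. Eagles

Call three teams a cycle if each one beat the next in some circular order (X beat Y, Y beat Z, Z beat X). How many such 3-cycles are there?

Win totals: Rockets 4, Wolves 3, Tigers 1, Sharks 2, Eagles 0.
A team with w wins dominates both others in C(w,2) triples; summing gives 6 + 3 + 0 + 1 + 0 = 10 transitive triples.
Total triples C(5,3) = 10, so cyclic triples = 10 − 10 = 0.

0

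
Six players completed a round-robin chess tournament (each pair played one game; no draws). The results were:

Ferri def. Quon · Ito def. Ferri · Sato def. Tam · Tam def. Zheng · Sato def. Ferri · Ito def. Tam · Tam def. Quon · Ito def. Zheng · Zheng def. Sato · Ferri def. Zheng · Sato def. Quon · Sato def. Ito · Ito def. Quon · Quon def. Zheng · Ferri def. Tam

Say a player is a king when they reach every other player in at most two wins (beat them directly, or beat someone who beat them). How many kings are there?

3

Quon cannot reach Ito, Tam, Ferri in two steps.
Sato reaches everyone (king).
Ito reaches everyone (king).
Tam cannot reach Ito, Ferri in two steps.
Ferri cannot reach Ito in two steps.
Zheng reaches everyone (king).
Kings: Sato, Ito, Zheng — 3.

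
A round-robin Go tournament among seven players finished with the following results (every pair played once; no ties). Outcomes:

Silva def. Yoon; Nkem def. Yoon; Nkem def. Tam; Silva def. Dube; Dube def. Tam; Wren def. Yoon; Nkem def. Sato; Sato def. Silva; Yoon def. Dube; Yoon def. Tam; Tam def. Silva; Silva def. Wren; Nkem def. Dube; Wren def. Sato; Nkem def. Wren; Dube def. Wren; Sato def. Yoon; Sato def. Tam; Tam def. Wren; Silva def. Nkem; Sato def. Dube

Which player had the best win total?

Nkem

Win totals: Nkem 5, Sato 4, Yoon 2, Dube 2, Wren 2, Silva 4, Tam 2.
Nkem leads with 5 wins (next highest: 4).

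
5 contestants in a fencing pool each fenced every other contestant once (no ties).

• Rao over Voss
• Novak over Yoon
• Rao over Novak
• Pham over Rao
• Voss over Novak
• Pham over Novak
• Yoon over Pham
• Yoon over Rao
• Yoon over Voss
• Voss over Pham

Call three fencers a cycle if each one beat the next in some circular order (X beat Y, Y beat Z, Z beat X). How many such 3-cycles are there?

4

Win totals: Voss 2, Novak 1, Rao 2, Yoon 3, Pham 2.
A fencer with w wins dominates both others in C(w,2) triples; summing gives 1 + 0 + 1 + 3 + 1 = 6 transitive triples.
Total triples C(5,3) = 10, so cyclic triples = 10 − 6 = 4.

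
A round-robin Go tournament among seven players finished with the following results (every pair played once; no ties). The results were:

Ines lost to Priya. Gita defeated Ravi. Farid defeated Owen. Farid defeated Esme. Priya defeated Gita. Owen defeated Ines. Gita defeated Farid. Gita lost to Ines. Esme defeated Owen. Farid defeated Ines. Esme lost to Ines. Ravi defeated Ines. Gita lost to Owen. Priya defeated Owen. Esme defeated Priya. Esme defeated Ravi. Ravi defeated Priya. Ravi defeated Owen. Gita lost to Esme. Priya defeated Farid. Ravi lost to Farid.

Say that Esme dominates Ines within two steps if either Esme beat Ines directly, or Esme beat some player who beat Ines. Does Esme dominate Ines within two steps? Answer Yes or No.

Esme did not beat Ines directly.
Esme beat Ravi, Gita, Priya, Owen. Of those, Ravi beat Ines.

Yes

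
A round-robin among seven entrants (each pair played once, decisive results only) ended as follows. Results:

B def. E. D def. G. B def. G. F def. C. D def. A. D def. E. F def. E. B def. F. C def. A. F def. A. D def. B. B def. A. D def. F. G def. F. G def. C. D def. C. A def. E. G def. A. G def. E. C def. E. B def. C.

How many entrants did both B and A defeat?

1

B beat: A, C, E, F, G.
A beat: E.
Both beat: E — 1.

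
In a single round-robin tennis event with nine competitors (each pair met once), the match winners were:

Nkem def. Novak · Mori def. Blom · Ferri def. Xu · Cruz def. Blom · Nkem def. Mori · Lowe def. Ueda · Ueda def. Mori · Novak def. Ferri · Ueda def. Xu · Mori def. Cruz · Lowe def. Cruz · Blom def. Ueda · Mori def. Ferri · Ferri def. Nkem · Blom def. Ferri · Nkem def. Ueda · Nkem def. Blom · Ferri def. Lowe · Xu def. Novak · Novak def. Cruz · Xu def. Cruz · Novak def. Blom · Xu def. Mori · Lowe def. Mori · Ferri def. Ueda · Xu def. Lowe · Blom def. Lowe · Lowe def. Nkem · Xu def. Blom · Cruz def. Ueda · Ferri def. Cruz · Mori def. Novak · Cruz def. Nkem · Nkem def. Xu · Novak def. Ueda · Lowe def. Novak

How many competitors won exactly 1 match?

0

Win totals: Nkem 5, Mori 4, Novak 4, Ferri 5, Lowe 5, Xu 5, Cruz 3, Blom 3, Ueda 2.
No competitor has exactly 1 wins.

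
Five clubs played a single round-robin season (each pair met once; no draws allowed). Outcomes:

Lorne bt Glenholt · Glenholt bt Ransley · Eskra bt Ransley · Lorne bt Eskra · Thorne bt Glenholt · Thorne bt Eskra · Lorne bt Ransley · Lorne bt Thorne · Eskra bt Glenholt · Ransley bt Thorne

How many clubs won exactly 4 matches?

1

Win totals: Lorne 4, Glenholt 1, Eskra 2, Thorne 2, Ransley 1.
Exactly 4: Lorne — 1 club.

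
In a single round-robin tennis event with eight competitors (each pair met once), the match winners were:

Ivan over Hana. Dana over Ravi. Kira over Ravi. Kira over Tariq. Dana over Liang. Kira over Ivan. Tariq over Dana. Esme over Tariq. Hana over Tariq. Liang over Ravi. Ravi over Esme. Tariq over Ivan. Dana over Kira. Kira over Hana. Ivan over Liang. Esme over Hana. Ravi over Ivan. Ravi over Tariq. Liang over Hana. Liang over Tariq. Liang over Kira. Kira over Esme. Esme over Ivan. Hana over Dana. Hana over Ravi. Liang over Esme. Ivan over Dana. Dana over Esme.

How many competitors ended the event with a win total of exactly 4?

Win totals: Esme 3, Kira 5, Hana 3, Ivan 3, Liang 5, Tariq 2, Ravi 3, Dana 4.
Exactly 4: Dana — 1 competitor.

1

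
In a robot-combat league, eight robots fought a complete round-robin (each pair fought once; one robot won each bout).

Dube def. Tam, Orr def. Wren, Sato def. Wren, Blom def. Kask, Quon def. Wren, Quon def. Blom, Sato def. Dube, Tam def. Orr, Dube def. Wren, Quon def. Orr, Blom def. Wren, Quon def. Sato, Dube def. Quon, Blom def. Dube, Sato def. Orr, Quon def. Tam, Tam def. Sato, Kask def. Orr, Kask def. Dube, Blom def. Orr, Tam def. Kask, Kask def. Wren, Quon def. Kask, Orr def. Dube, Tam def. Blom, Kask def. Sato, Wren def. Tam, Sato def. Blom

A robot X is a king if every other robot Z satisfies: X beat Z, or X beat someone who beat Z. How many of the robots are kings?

5

Sato reaches everyone (king).
Blom reaches everyone (king).
Kask reaches everyone (king).
Orr cannot reach Sato, Blom, Kask in two steps.
Tam cannot reach Quon in two steps.
Quon reaches everyone (king).
Wren cannot reach Quon, Dube in two steps.
Dube reaches everyone (king).
Kings: Sato, Blom, Kask, Quon, Dube — 5.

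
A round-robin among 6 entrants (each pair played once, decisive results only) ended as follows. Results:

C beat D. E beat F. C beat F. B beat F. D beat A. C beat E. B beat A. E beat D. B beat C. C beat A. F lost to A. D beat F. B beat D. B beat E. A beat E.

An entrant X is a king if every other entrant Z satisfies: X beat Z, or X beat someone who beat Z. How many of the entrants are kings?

1

A cannot reach B, C in two steps.
B reaches everyone (king).
C cannot reach B in two steps.
D cannot reach B, C in two steps.
E cannot reach B, C in two steps.
F cannot reach A, B, C, D, E in two steps.
Kings: B — 1.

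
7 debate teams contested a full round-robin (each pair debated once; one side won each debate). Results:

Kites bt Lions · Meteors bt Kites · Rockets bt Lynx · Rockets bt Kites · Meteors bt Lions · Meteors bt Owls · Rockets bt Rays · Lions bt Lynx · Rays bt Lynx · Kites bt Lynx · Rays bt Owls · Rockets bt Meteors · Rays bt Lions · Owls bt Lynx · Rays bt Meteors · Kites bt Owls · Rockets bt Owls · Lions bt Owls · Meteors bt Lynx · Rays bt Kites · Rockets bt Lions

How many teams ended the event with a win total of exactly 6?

1

Win totals: Owls 1, Rockets 6, Rays 5, Meteors 4, Kites 3, Lynx 0, Lions 2.
Exactly 6: Rockets — 1 team.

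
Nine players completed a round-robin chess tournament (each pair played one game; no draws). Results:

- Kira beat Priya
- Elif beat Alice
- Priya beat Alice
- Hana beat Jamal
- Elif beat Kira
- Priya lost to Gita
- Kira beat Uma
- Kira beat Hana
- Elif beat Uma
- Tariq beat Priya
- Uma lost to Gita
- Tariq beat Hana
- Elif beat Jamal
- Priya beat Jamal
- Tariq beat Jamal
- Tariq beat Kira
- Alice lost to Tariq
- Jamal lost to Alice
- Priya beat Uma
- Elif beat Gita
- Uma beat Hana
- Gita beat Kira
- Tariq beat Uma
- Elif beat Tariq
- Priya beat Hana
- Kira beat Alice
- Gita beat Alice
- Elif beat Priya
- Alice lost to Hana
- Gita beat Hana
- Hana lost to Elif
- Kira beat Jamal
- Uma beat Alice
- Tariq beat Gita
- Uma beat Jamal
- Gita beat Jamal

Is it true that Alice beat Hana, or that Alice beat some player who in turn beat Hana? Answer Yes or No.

Alice did not beat Hana directly.
Alice beat Jamal, but each of them lost to Hana. No two-step path.

No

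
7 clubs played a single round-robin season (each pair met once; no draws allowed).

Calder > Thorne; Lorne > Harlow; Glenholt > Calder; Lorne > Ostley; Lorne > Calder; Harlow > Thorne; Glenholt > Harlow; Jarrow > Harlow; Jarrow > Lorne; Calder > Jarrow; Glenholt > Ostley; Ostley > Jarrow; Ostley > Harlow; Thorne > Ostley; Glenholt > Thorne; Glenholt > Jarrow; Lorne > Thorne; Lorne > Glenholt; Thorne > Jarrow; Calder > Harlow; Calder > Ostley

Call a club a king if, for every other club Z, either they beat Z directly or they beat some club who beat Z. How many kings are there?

Glenholt reaches everyone (king).
Calder cannot reach Glenholt in two steps.
Harlow cannot reach Glenholt, Calder, Lorne in two steps.
Thorne cannot reach Glenholt, Calder in two steps.
Jarrow reaches everyone (king).
Lorne reaches everyone (king).
Ostley cannot reach Glenholt, Calder in two steps.
Kings: Glenholt, Jarrow, Lorne — 3.

3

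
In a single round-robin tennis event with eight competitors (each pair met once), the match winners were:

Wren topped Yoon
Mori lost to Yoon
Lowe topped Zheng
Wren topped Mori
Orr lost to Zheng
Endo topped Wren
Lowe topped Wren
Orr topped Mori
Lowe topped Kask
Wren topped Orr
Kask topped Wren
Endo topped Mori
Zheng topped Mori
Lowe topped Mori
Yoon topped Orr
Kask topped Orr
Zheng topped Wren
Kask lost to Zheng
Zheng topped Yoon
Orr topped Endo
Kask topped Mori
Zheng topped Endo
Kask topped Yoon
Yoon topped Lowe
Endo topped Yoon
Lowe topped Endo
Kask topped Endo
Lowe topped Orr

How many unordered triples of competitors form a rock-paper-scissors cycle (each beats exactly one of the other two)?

6

Win totals: Endo 3, Kask 5, Wren 3, Yoon 3, Mori 0, Lowe 6, Orr 2, Zheng 6.
A competitor with w wins dominates both others in C(w,2) triples; summing gives 3 + 10 + 3 + 3 + 0 + 15 + 1 + 15 = 50 transitive triples.
Total triples C(8,3) = 56, so cyclic triples = 56 − 50 = 6.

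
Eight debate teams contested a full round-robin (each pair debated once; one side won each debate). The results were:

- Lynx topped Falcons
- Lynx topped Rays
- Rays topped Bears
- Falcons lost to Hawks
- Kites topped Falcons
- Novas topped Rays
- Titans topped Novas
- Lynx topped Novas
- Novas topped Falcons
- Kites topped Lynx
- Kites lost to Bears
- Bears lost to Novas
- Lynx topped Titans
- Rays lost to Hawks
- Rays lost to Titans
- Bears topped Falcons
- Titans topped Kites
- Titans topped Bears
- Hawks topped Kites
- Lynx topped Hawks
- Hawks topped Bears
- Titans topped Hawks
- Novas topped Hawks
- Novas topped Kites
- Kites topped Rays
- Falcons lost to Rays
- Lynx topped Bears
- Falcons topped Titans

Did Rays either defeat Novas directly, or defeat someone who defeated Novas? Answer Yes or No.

Rays did not beat Novas directly.
Rays beat Falcons, Bears, but each of them lost to Novas. No two-step path.

No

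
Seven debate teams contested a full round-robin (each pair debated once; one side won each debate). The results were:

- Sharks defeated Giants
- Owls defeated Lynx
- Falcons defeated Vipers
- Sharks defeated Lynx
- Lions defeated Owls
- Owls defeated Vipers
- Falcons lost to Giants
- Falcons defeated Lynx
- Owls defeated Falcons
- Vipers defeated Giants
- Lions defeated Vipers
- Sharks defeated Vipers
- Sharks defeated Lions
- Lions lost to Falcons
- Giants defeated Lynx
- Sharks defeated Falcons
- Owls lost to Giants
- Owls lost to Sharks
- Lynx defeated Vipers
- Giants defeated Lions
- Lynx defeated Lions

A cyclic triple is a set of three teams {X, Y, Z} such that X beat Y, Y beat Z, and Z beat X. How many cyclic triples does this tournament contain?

Win totals: Owls 3, Giants 4, Lynx 2, Sharks 6, Falcons 3, Lions 2, Vipers 1.
A team with w wins dominates both others in C(w,2) triples; summing gives 3 + 6 + 1 + 15 + 3 + 1 + 0 = 29 transitive triples.
Total triples C(7,3) = 35, so cyclic triples = 35 − 29 = 6.

6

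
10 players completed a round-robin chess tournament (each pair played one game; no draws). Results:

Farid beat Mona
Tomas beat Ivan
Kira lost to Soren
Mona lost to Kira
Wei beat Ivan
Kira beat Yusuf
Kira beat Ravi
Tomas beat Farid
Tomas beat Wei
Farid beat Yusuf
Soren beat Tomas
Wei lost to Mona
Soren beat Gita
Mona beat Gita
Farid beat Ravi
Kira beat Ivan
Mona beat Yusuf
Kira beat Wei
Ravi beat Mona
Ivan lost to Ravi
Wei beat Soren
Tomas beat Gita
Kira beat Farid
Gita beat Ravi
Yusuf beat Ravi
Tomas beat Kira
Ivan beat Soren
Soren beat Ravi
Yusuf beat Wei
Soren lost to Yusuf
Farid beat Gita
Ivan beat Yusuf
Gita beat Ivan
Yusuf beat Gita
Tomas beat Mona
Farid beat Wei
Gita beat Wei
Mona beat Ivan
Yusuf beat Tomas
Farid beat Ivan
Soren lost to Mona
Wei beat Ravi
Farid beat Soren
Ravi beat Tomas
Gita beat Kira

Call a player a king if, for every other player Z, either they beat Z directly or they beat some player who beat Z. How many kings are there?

Wei cannot reach Farid in two steps.
Kira reaches everyone (king).
Farid reaches everyone (king).
Tomas reaches everyone (king).
Ravi reaches everyone (king).
Gita reaches everyone (king).
Yusuf reaches everyone (king).
Mona cannot reach Farid in two steps.
Ivan cannot reach Farid, Mona in two steps.
Soren reaches everyone (king).
Kings: Kira, Farid, Tomas, Ravi, Gita, Yusuf, Soren — 7.

7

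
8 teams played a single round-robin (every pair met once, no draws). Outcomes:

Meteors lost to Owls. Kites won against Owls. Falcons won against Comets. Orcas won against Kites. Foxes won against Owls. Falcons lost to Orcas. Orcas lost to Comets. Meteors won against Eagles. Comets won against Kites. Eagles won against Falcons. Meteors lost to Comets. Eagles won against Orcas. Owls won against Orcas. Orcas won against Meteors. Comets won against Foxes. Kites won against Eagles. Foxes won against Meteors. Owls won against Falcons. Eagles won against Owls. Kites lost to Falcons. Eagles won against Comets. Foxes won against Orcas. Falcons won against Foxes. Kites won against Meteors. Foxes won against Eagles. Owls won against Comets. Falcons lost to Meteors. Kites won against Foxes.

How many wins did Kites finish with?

Kites' results: beat Foxes, Meteors, Eagles, Owls; lost to Comets, Falcons, Orcas.
That is 4 wins.

4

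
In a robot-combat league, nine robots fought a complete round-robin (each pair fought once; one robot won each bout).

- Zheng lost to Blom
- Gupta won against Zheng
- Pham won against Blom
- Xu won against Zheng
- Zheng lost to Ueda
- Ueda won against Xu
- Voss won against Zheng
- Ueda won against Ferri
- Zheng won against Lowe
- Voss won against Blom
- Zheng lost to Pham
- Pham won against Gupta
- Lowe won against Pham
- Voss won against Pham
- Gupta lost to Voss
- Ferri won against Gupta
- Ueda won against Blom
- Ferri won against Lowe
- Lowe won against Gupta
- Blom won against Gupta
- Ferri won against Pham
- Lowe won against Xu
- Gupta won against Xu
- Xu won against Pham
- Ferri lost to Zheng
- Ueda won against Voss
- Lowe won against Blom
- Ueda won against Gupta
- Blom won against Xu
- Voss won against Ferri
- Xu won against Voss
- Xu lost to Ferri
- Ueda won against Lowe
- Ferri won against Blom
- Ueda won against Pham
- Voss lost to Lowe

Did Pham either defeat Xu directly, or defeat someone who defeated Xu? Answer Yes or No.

Pham did not beat Xu directly.
Pham beat Blom, Zheng, Gupta. Of those, Blom beat Xu.

Yes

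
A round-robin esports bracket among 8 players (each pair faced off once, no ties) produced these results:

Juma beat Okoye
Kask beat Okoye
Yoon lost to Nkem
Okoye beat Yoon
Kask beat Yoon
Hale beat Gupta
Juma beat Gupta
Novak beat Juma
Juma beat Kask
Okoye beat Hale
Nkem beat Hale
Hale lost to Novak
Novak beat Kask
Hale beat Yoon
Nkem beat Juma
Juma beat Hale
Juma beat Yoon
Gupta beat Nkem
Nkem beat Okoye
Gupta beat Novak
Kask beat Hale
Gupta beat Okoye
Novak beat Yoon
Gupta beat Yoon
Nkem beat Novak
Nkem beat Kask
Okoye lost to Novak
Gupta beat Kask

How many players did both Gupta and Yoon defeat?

0

Gupta beat: Novak, Kask, Yoon, Nkem, Okoye.
Yoon beat: no one.
No one was beaten by both.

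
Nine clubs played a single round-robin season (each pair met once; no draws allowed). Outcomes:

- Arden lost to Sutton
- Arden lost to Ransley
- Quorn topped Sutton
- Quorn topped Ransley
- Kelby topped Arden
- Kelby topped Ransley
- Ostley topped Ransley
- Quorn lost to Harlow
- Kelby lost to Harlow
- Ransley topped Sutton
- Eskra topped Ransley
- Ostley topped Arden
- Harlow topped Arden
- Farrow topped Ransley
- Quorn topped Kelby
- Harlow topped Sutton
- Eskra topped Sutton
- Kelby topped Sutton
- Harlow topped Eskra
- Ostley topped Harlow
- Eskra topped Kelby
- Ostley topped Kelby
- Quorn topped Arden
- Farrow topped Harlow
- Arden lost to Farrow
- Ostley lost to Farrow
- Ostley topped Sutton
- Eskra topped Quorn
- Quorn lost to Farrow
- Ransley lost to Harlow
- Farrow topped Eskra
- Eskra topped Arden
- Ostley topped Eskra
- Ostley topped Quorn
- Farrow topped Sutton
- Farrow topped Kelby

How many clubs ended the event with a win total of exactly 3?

1

Win totals: Arden 0, Eskra 5, Harlow 6, Kelby 3, Sutton 1, Quorn 4, Farrow 8, Ostley 7, Ransley 2.
Exactly 3: Kelby — 1 club.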